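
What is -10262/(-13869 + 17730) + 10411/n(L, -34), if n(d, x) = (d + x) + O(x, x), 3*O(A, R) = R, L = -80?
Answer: -124449125/1451736 ≈ -85.724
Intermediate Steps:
O(A, R) = R/3
n(d, x) = d + 4*x/3 (n(d, x) = (d + x) + x/3 = d + 4*x/3)
-10262/(-13869 + 17730) + 10411/n(L, -34) = -10262/(-13869 + 17730) + 10411/(-80 + (4/3)*(-34)) = -10262/3861 + 10411/(-80 - 136/3) = -10262*1/3861 + 10411/(-376/3) = -10262/3861 + 10411*(-3/376) = -10262/3861 - 31233/376 = -124449125/1451736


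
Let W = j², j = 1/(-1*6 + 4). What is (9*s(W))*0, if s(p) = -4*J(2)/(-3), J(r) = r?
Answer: 0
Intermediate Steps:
j = -½ (j = 1/(-6 + 4) = 1/(-2) = -½ ≈ -0.50000)
W = ¼ (W = (-½)² = ¼ ≈ 0.25000)
s(p) = 8/3 (s(p) = -4*2/(-3) = -8*(-⅓) = 8/3)
(9*s(W))*0 = (9*(8/3))*0 = 24*0 = 0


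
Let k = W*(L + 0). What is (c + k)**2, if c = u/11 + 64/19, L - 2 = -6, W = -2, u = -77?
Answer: 6889/361 ≈ 19.083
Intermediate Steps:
L = -4 (L = 2 - 6 = -4)
k = 8 (k = -2*(-4 + 0) = -2*(-4) = 8)
c = -69/19 (c = -77/11 + 64/19 = -77*1/11 + 64*(1/19) = -7 + 64/19 = -69/19 ≈ -3.6316)
(c + k)**2 = (-69/19 + 8)**2 = (83/19)**2 = 6889/361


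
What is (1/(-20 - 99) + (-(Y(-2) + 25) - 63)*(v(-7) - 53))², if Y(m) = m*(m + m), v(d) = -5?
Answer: 439026833281/14161 ≈ 3.1003e+7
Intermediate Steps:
Y(m) = 2*m² (Y(m) = m*(2*m) = 2*m²)
(1/(-20 - 99) + (-(Y(-2) + 25) - 63)*(v(-7) - 53))² = (1/(-20 - 99) + (-(2*(-2)² + 25) - 63)*(-5 - 53))² = (1/(-119) + (-(2*4 + 25) - 63)*(-58))² = (-1/119 + (-(8 + 25) - 63)*(-58))² = (-1/119 + (-1*33 - 63)*(-58))² = (-1/119 + (-33 - 63)*(-58))² = (-1/119 - 96*(-58))² = (-1/119 + 5568)² = (662591/119)² = 439026833281/14161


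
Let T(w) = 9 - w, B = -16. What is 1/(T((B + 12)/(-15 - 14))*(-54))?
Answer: -29/13878 ≈ -0.0020896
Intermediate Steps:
1/(T((B + 12)/(-15 - 14))*(-54)) = 1/((9 - (-16 + 12)/(-15 - 14))*(-54)) = 1/((9 - (-4)/(-29))*(-54)) = 1/((9 - (-4)*(-1)/29)*(-54)) = 1/((9 - 1*4/29)*(-54)) = 1/((9 - 4/29)*(-54)) = 1/((257/29)*(-54)) = 1/(-13878/29) = -29/13878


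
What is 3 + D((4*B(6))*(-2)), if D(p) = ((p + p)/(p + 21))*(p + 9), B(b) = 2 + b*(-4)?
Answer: 65711/197 ≈ 333.56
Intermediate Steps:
B(b) = 2 - 4*b
D(p) = 2*p*(9 + p)/(21 + p) (D(p) = ((2*p)/(21 + p))*(9 + p) = (2*p/(21 + p))*(9 + p) = 2*p*(9 + p)/(21 + p))
3 + D((4*B(6))*(-2)) = 3 + 2*((4*(2 - 4*6))*(-2))*(9 + (4*(2 - 4*6))*(-2))/(21 + (4*(2 - 4*6))*(-2)) = 3 + 2*((4*(2 - 24))*(-2))*(9 + (4*(2 - 24))*(-2))/(21 + (4*(2 - 24))*(-2)) = 3 + 2*((4*(-22))*(-2))*(9 + (4*(-22))*(-2))/(21 + (4*(-22))*(-2)) = 3 + 2*(-88*(-2))*(9 - 88*(-2))/(21 - 88*(-2)) = 3 + 2*176*(9 + 176)/(21 + 176) = 3 + 2*176*185/197 = 3 + 2*176*(1/197)*185 = 3 + 65120/197 = 65711/197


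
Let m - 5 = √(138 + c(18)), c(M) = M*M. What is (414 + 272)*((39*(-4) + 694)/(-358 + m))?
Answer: -130281004/124147 - 369068*√462/124147 ≈ -1113.3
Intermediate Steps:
c(M) = M²
m = 5 + √462 (m = 5 + √(138 + 18²) = 5 + √(138 + 324) = 5 + √462 ≈ 26.494)
(414 + 272)*((39*(-4) + 694)/(-358 + m)) = (414 + 272)*((39*(-4) + 694)/(-358 + (5 + √462))) = 686*((-156 + 694)/(-353 + √462)) = 686*(538/(-353 + √462)) = 369068/(-353 + √462)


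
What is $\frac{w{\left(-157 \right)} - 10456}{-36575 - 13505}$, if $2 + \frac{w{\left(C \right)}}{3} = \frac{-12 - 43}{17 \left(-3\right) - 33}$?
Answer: $\frac{292881}{1402240} \approx 0.20887$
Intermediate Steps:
$w{\left(C \right)} = - \frac{113}{28}$ ($w{\left(C \right)} = -6 + 3 \frac{-12 - 43}{17 \left(-3\right) - 33} = -6 + 3 \left(- \frac{55}{-51 - 33}\right) = -6 + 3 \left(- \frac{55}{-84}\right) = -6 + 3 \left(\left(-55\right) \left(- \frac{1}{84}\right)\right) = -6 + 3 \cdot \frac{55}{84} = -6 + \frac{55}{28} = - \frac{113}{28}$)
$\frac{w{\left(-157 \right)} - 10456}{-36575 - 13505} = \frac{- \frac{113}{28} - 10456}{-36575 - 13505} = - \frac{292881}{28 \left(-50080\right)} = \left(- \frac{292881}{28}\right) \left(- \frac{1}{50080}\right) = \frac{292881}{1402240}$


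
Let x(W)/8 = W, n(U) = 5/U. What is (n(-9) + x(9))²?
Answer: 413449/81 ≈ 5104.3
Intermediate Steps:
x(W) = 8*W
(n(-9) + x(9))² = (5/(-9) + 8*9)² = (5*(-⅑) + 72)² = (-5/9 + 72)² = (643/9)² = 413449/81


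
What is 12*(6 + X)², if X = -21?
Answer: 2700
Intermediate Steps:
12*(6 + X)² = 12*(6 - 21)² = 12*(-15)² = 12*225 = 2700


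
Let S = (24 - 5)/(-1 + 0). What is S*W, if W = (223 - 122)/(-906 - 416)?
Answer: 1919/1322 ≈ 1.4516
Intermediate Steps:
S = -19 (S = 19/(-1) = 19*(-1) = -19)
W = -101/1322 (W = 101/(-1322) = 101*(-1/1322) = -101/1322 ≈ -0.076399)
S*W = -19*(-101/1322) = 1919/1322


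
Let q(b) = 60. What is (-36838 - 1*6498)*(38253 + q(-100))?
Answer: -1660332168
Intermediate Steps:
(-36838 - 1*6498)*(38253 + q(-100)) = (-36838 - 1*6498)*(38253 + 60) = (-36838 - 6498)*38313 = -43336*38313 = -1660332168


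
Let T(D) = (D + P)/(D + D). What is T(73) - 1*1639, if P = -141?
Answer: -119681/73 ≈ -1639.5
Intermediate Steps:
T(D) = (-141 + D)/(2*D) (T(D) = (D - 141)/(D + D) = (-141 + D)/((2*D)) = (-141 + D)*(1/(2*D)) = (-141 + D)/(2*D))
T(73) - 1*1639 = (½)*(-141 + 73)/73 - 1*1639 = (½)*(1/73)*(-68) - 1639 = -34/73 - 1639 = -119681/73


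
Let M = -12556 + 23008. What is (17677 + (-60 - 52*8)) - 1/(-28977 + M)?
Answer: 318648526/18525 ≈ 17201.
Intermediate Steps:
M = 10452
(17677 + (-60 - 52*8)) - 1/(-28977 + M) = (17677 + (-60 - 52*8)) - 1/(-28977 + 10452) = (17677 + (-60 - 416)) - 1/(-18525) = (17677 - 476) - 1*(-1/18525) = 17201 + 1/18525 = 318648526/18525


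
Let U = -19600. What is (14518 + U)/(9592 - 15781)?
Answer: 1694/2063 ≈ 0.82113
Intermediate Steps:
(14518 + U)/(9592 - 15781) = (14518 - 19600)/(9592 - 15781) = -5082/(-6189) = -5082*(-1/6189) = 1694/2063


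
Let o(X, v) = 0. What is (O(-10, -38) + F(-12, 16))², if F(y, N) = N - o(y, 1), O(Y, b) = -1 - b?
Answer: 2809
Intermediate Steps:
F(y, N) = N (F(y, N) = N - 1*0 = N + 0 = N)
(O(-10, -38) + F(-12, 16))² = ((-1 - 1*(-38)) + 16)² = ((-1 + 38) + 16)² = (37 + 16)² = 53² = 2809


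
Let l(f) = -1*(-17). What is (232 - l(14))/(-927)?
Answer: -215/927 ≈ -0.23193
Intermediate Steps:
l(f) = 17
(232 - l(14))/(-927) = (232 - 1*17)/(-927) = (232 - 17)*(-1/927) = 215*(-1/927) = -215/927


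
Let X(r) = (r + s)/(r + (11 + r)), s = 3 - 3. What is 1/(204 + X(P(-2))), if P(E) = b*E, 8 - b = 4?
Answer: 5/1028 ≈ 0.0048638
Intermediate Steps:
s = 0
b = 4 (b = 8 - 1*4 = 8 - 4 = 4)
P(E) = 4*E
X(r) = r/(11 + 2*r) (X(r) = (r + 0)/(r + (11 + r)) = r/(11 + 2*r))
1/(204 + X(P(-2))) = 1/(204 + (4*(-2))/(11 + 2*(4*(-2)))) = 1/(204 - 8/(11 + 2*(-8))) = 1/(204 - 8/(11 - 16)) = 1/(204 - 8/(-5)) = 1/(204 - 8*(-⅕)) = 1/(204 + 8/5) = 1/(1028/5) = 5/1028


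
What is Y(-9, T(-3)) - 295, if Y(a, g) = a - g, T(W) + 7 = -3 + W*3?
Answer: -285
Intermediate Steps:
T(W) = -10 + 3*W (T(W) = -7 + (-3 + W*3) = -7 + (-3 + 3*W) = -10 + 3*W)
Y(-9, T(-3)) - 295 = (-9 - (-10 + 3*(-3))) - 295 = (-9 - (-10 - 9)) - 295 = (-9 - 1*(-19)) - 295 = (-9 + 19) - 295 = 10 - 295 = -285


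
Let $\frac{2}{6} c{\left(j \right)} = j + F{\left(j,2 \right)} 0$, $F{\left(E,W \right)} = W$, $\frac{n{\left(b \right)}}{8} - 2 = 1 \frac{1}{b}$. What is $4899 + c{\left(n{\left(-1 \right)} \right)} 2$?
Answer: $4947$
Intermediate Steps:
$n{\left(b \right)} = 16 + \frac{8}{b}$ ($n{\left(b \right)} = 16 + 8 \cdot 1 \frac{1}{b} = 16 + \frac{8}{b}$)
$c{\left(j \right)} = 3 j$ ($c{\left(j \right)} = 3 \left(j + 2 \cdot 0\right) = 3 \left(j + 0\right) = 3 j$)
$4899 + c{\left(n{\left(-1 \right)} \right)} 2 = 4899 + 3 \left(16 + \frac{8}{-1}\right) 2 = 4899 + 3 \left(16 + 8 \left(-1\right)\right) 2 = 4899 + 3 \left(16 - 8\right) 2 = 4899 + 3 \cdot 8 \cdot 2 = 4899 + 24 \cdot 2 = 4899 + 48 = 4947$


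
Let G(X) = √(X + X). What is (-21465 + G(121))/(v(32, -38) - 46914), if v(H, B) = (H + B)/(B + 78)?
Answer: 143100/312761 - 220*√2/938283 ≈ 0.45721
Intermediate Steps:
v(H, B) = (B + H)/(78 + B)
G(X) = √2*√X (G(X) = √(2*X) = √2*√X)
(-21465 + G(121))/(v(32, -38) - 46914) = (-21465 + √2*√121)/((-38 + 32)/(78 - 38) - 46914) = (-21465 + √2*11)/(-6/40 - 46914) = (-21465 + 11*√2)/((1/40)*(-6) - 46914) = (-21465 + 11*√2)/(-3/20 - 46914) = (-21465 + 11*√2)/(-938283/20) = (-21465 + 11*√2)*(-20/938283) = 143100/312761 - 220*√2/938283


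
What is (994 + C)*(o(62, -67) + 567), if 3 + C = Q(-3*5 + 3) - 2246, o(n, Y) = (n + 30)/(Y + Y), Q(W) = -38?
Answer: -49060299/67 ≈ -7.3224e+5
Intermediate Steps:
o(n, Y) = (30 + n)/(2*Y) (o(n, Y) = (30 + n)/((2*Y)) = (30 + n)*(1/(2*Y)) = (30 + n)/(2*Y))
C = -2287 (C = -3 + (-38 - 2246) = -3 - 2284 = -2287)
(994 + C)*(o(62, -67) + 567) = (994 - 2287)*((½)*(30 + 62)/(-67) + 567) = -1293*((½)*(-1/67)*92 + 567) = -1293*(-46/67 + 567) = -1293*37943/67 = -49060299/67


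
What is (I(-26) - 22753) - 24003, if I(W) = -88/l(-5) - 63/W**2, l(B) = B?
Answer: -157976107/3380 ≈ -46739.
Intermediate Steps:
I(W) = 88/5 - 63/W**2 (I(W) = -88/(-5) - 63/W**2 = -88*(-1/5) - 63/W**2 = 88/5 - 63/W**2)
(I(-26) - 22753) - 24003 = ((88/5 - 63/(-26)**2) - 22753) - 24003 = ((88/5 - 63*1/676) - 22753) - 24003 = ((88/5 - 63/676) - 22753) - 24003 = (59173/3380 - 22753) - 24003 = -76845967/3380 - 24003 = -157976107/3380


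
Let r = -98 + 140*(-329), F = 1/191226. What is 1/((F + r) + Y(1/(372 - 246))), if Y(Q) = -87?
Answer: -191226/8843246369 ≈ -2.1624e-5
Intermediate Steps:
F = 1/191226 ≈ 5.2294e-6
r = -46158 (r = -98 - 46060 = -46158)
1/((F + r) + Y(1/(372 - 246))) = 1/((1/191226 - 46158) - 87) = 1/(-8826609707/191226 - 87) = 1/(-8843246369/191226) = -191226/8843246369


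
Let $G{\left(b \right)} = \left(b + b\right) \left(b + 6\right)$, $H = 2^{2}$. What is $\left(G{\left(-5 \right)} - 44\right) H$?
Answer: $-216$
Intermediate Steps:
$H = 4$
$G{\left(b \right)} = 2 b \left(6 + b\right)$
$\left(G{\left(-5 \right)} - 44\right) H = \left(2 \left(-5\right) \left(6 - 5\right) - 44\right) 4 = \left(2 \left(-5\right) 1 - 44\right) 4 = \left(-10 - 44\right) 4 = \left(-54\right) 4 = -216$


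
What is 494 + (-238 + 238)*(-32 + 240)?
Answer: 494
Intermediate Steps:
494 + (-238 + 238)*(-32 + 240) = 494 + 0*208 = 494 + 0 = 494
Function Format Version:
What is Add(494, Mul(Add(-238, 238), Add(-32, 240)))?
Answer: 494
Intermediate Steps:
Add(494, Mul(Add(-238, 238), Add(-32, 240))) = Add(494, Mul(0, 208)) = Add(494, 0) = 494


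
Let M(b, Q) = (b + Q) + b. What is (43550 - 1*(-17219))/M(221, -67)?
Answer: 60769/375 ≈ 162.05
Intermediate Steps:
M(b, Q) = Q + 2*b (M(b, Q) = (Q + b) + b = Q + 2*b)
(43550 - 1*(-17219))/M(221, -67) = (43550 - 1*(-17219))/(-67 + 2*221) = (43550 + 17219)/(-67 + 442) = 60769/375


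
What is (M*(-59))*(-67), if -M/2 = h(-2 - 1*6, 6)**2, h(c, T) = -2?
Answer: -31624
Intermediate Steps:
M = -8 (M = -2*(-2)**2 = -2*4 = -8)
(M*(-59))*(-67) = -8*(-59)*(-67) = 472*(-67) = -31624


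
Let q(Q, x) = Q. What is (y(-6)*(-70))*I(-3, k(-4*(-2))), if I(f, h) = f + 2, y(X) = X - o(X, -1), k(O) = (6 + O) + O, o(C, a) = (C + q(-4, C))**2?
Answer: -7420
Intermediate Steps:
o(C, a) = (-4 + C)**2 (o(C, a) = (C - 4)**2 = (-4 + C)**2)
k(O) = 6 + 2*O
y(X) = X - (-4 + X)**2
I(f, h) = 2 + f
(y(-6)*(-70))*I(-3, k(-4*(-2))) = ((-6 - (-4 - 6)**2)*(-70))*(2 - 3) = ((-6 - 1*(-10)**2)*(-70))*(-1) = ((-6 - 1*100)*(-70))*(-1) = ((-6 - 100)*(-70))*(-1) = -106*(-70)*(-1) = 7420*(-1) = -7420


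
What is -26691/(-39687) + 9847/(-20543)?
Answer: 52505108/271763347 ≈ 0.19320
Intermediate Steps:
-26691/(-39687) + 9847/(-20543) = -26691*(-1/39687) + 9847*(-1/20543) = 8897/13229 - 9847/20543 = 52505108/271763347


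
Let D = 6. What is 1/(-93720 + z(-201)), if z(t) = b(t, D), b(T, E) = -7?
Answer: -1/93727 ≈ -1.0669e-5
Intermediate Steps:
z(t) = -7
1/(-93720 + z(-201)) = 1/(-93720 - 7) = 1/(-93727) = -1/93727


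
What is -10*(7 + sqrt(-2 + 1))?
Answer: -70 - 10*I ≈ -70.0 - 10.0*I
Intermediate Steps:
-10*(7 + sqrt(-2 + 1)) = -10*(7 + sqrt(-1)) = -10*(7 + I) = -70 - 10*I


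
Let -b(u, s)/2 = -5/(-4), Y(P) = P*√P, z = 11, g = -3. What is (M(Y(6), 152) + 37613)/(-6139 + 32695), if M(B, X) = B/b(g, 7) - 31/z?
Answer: 34476/24343 - √6/11065 ≈ 1.4160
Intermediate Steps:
Y(P) = P^(3/2)
b(u, s) = -5/2 (b(u, s) = -(-10)/(-4) = -(-10)*(-1)/4 = -2*5/4 = -5/2)
M(B, X) = -31/11 - 2*B/5 (M(B, X) = B/(-5/2) - 31/11 = B*(-⅖) - 31*1/11 = -2*B/5 - 31/11 = -31/11 - 2*B/5)
(M(Y(6), 152) + 37613)/(-6139 + 32695) = ((-31/11 - 12*√6/5) + 37613)/(-6139 + 32695) = ((-31/11 - 12*√6/5) + 37613)/26556 = ((-31/11 - 12*√6/5) + 37613)*(1/26556) = (413712/11 - 12*√6/5)*(1/26556) = 34476/24343 - √6/11065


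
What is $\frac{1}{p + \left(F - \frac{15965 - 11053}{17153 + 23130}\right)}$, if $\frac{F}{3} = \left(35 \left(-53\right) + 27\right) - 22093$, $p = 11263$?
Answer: $- \frac{40283}{2437126412} \approx -1.6529 \cdot 10^{-5}$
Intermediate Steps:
$F = -71763$ ($F = 3 \left(\left(35 \left(-53\right) + 27\right) - 22093\right) = 3 \left(\left(-1855 + 27\right) - 22093\right) = 3 \left(-1828 - 22093\right) = 3 \left(-23921\right) = -71763$)
$\frac{1}{p + \left(F - \frac{15965 - 11053}{17153 + 23130}\right)} = \frac{1}{11263 - \left(71763 + \frac{15965 - 11053}{17153 + 23130}\right)} = \frac{1}{11263 - \left(71763 + \frac{4912}{40283}\right)} = \frac{1}{11263 - \left(71763 + 4912 \cdot \frac{1}{40283}\right)} = \frac{1}{11263 - \frac{2890833841}{40283}} = \frac{1}{- \frac{2437126412}{40283}} = - \frac{40283}{2437126412}$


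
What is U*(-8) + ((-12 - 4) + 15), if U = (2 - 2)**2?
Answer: -1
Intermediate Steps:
U = 0 (U = 0**2 = 0)
U*(-8) + ((-12 - 4) + 15) = 0*(-8) + ((-12 - 4) + 15) = 0 + (-16 + 15) = 0 - 1 = -1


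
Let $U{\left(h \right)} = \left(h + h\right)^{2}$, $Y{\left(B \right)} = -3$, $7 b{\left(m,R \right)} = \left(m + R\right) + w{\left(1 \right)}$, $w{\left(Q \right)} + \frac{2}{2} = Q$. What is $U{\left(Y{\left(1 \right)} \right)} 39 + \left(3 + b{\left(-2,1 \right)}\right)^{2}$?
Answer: $\frac{69196}{49} \approx 1412.2$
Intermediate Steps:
$w{\left(Q \right)} = -1 + Q$
$b{\left(m,R \right)} = \frac{R}{7} + \frac{m}{7}$ ($b{\left(m,R \right)} = \frac{\left(m + R\right) + \left(-1 + 1\right)}{7} = \frac{\left(R + m\right) + 0}{7} = \frac{R + m}{7} = \frac{R}{7} + \frac{m}{7}$)
$U{\left(h \right)} = 4 h^{2}$ ($U{\left(h \right)} = \left(2 h\right)^{2} = 4 h^{2}$)
$U{\left(Y{\left(1 \right)} \right)} 39 + \left(3 + b{\left(-2,1 \right)}\right)^{2} = 4 \left(-3\right)^{2} \cdot 39 + \left(3 + \left(\frac{1}{7} \cdot 1 + \frac{1}{7} \left(-2\right)\right)\right)^{2} = 4 \cdot 9 \cdot 39 + \left(3 + \left(\frac{1}{7} - \frac{2}{7}\right)\right)^{2} = 36 \cdot 39 + \left(3 - \frac{1}{7}\right)^{2} = 1404 + \left(\frac{20}{7}\right)^{2} = 1404 + \frac{400}{49} = \frac{69196}{49}$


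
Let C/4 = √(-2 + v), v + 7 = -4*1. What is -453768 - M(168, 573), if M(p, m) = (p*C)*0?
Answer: -453768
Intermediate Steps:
v = -11 (v = -7 - 4*1 = -7 - 4 = -11)
C = 4*I*√13 (C = 4*√(-2 - 11) = 4*√(-13) = 4*(I*√13) = 4*I*√13 ≈ 14.422*I)
M(p, m) = 0 (M(p, m) = (p*(4*I*√13))*0 = (4*I*p*√13)*0 = 0)
-453768 - M(168, 573) = -453768 - 1*0 = -453768 + 0 = -453768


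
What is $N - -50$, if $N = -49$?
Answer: $1$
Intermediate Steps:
$N - -50 = -49 - -50 = -49 + 50 = 1$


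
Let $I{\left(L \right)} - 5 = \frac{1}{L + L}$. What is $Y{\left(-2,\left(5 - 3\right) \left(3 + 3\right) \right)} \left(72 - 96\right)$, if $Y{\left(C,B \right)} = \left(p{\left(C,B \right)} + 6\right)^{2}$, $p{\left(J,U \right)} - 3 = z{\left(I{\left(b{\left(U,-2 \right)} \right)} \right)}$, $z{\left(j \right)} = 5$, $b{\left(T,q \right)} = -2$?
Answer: $-4704$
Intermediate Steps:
$I{\left(L \right)} = 5 + \frac{1}{2 L}$ ($I{\left(L \right)} = 5 + \frac{1}{L + L} = 5 + \frac{1}{2 L}$)
$p{\left(J,U \right)} = 8$ ($p{\left(J,U \right)} = 3 + 5 = 8$)
$Y{\left(C,B \right)} = 196$ ($Y{\left(C,B \right)} = \left(8 + 6\right)^{2} = 14^{2} = 196$)
$Y{\left(-2,\left(5 - 3\right) \left(3 + 3\right) \right)} \left(72 - 96\right) = 196 \left(72 - 96\right) = 196 \left(-24\right) = -4704$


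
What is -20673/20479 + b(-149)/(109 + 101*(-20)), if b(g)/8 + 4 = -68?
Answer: -9236733/13045123 ≈ -0.70806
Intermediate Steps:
b(g) = -576 (b(g) = -32 + 8*(-68) = -32 - 544 = -576)
-20673/20479 + b(-149)/(109 + 101*(-20)) = -20673/20479 - 576/(109 + 101*(-20)) = -20673*1/20479 - 576/(109 - 2020) = -20673/20479 - 576/(-1911) = -20673/20479 - 576*(-1/1911) = -20673/20479 + 192/637 = -9236733/13045123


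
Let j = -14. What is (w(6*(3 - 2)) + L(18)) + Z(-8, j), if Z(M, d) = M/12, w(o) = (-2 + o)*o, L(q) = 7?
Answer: 91/3 ≈ 30.333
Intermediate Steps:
w(o) = o*(-2 + o)
Z(M, d) = M/12 (Z(M, d) = M*(1/12) = M/12)
(w(6*(3 - 2)) + L(18)) + Z(-8, j) = ((6*(3 - 2))*(-2 + 6*(3 - 2)) + 7) + (1/12)*(-8) = ((6*1)*(-2 + 6*1) + 7) - 2/3 = (6*(-2 + 6) + 7) - 2/3 = (6*4 + 7) - 2/3 = (24 + 7) - 2/3 = 31 - 2/3 = 91/3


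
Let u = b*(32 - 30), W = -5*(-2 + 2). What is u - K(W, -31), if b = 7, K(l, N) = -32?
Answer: 46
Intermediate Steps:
W = 0 (W = -5*0 = 0)
u = 14 (u = 7*(32 - 30) = 7*2 = 14)
u - K(W, -31) = 14 - 1*(-32) = 14 + 32 = 46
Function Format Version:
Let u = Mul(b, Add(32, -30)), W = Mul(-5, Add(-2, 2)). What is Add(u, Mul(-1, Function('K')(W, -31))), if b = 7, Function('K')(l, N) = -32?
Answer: 46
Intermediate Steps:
W = 0 (W = Mul(-5, 0) = 0)
u = 14 (u = Mul(7, Add(32, -30)) = Mul(7, 2) = 14)
Add(u, Mul(-1, Function('K')(W, -31))) = Add(14, Mul(-1, -32)) = Add(14, 32) = 46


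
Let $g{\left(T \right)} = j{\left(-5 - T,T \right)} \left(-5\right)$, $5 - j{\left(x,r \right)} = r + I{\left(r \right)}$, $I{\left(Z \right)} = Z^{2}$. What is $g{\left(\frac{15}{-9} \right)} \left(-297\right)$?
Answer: $5775$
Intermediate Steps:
$j{\left(x,r \right)} = 5 - r - r^{2}$ ($j{\left(x,r \right)} = 5 - \left(r + r^{2}\right) = 5 - r - r^{2}$)
$g{\left(T \right)} = -25 + 5 T + 5 T^{2}$ ($g{\left(T \right)} = \left(5 - T - T^{2}\right) \left(-5\right) = -25 + 5 T + 5 T^{2}$)
$g{\left(\frac{15}{-9} \right)} \left(-297\right) = \left(-25 + 5 \frac{15}{-9} + 5 \left(\frac{15}{-9}\right)^{2}\right) \left(-297\right) = \left(-25 + 5 \cdot 15 \left(- \frac{1}{9}\right) + 5 \left(15 \left(- \frac{1}{9}\right)\right)^{2}\right) \left(-297\right) = \left(-25 + 5 \left(- \frac{5}{3}\right) + 5 \left(- \frac{5}{3}\right)^{2}\right) \left(-297\right) = \left(-25 - \frac{25}{3} + 5 \cdot \frac{25}{9}\right) \left(-297\right) = \left(-25 - \frac{25}{3} + \frac{125}{9}\right) \left(-297\right) = \left(- \frac{175}{9}\right) \left(-297\right) = 5775$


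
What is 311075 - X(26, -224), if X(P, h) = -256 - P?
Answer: 311357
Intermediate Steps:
311075 - X(26, -224) = 311075 - (-256 - 1*26) = 311075 - (-256 - 26) = 311075 - 1*(-282) = 311075 + 282 = 311357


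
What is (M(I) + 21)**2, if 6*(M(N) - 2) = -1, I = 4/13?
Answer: 18769/36 ≈ 521.36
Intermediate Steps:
I = 4/13 (I = 4*(1/13) = 4/13 ≈ 0.30769)
M(N) = 11/6 (M(N) = 2 + (1/6)*(-1) = 2 - 1/6 = 11/6)
(M(I) + 21)**2 = (11/6 + 21)**2 = (137/6)**2 = 18769/36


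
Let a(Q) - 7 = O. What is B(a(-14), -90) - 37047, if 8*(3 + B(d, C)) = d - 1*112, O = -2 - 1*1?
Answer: -74127/2 ≈ -37064.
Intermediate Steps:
O = -3 (O = -2 - 1 = -3)
a(Q) = 4 (a(Q) = 7 - 3 = 4)
B(d, C) = -17 + d/8 (B(d, C) = -3 + (d - 1*112)/8 = -3 + (d - 112)/8 = -3 + (-112 + d)/8 = -3 + (-14 + d/8) = -17 + d/8)
B(a(-14), -90) - 37047 = (-17 + (1/8)*4) - 37047 = (-17 + 1/2) - 37047 = -33/2 - 37047 = -74127/2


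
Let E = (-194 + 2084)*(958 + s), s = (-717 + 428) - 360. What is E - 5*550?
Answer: 581260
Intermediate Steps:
s = -649 (s = -289 - 360 = -649)
E = 584010 (E = (-194 + 2084)*(958 - 649) = 1890*309 = 584010)
E - 5*550 = 584010 - 5*550 = 584010 - 2750 = 581260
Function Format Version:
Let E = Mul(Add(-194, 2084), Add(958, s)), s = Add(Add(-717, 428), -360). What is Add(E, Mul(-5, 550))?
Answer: 581260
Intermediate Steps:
s = -649 (s = Add(-289, -360) = -649)
E = 584010 (E = Mul(Add(-194, 2084), Add(958, -649)) = Mul(1890, 309) = 584010)
Add(E, Mul(-5, 550)) = Add(584010, Mul(-5, 550)) = Add(584010, -2750) = 581260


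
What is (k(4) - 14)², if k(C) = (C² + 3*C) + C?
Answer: 324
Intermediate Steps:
k(C) = C² + 4*C
(k(4) - 14)² = (4*(4 + 4) - 14)² = (4*8 - 14)² = (32 - 14)² = 18² = 324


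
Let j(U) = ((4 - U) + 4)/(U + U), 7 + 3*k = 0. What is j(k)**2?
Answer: 961/196 ≈ 4.9031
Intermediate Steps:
k = -7/3 (k = -7/3 + (1/3)*0 = -7/3 + 0 = -7/3 ≈ -2.3333)
j(U) = (8 - U)/(2*U) (j(U) = (8 - U)/((2*U)) = (8 - U)*(1/(2*U)) = (8 - U)/(2*U))
j(k)**2 = ((8 - 1*(-7/3))/(2*(-7/3)))**2 = ((1/2)*(-3/7)*(8 + 7/3))**2 = ((1/2)*(-3/7)*(31/3))**2 = (-31/14)**2 = 961/196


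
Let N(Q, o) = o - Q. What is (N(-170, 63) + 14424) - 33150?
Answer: -18493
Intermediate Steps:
(N(-170, 63) + 14424) - 33150 = ((63 - 1*(-170)) + 14424) - 33150 = ((63 + 170) + 14424) - 33150 = (233 + 14424) - 33150 = 14657 - 33150 = -18493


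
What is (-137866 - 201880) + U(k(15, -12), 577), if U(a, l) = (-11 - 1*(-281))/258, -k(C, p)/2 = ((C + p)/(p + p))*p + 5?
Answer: -14609033/43 ≈ -3.3975e+5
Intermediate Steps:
k(C, p) = -10 - C - p (k(C, p) = -2*(((C + p)/(p + p))*p + 5) = -2*(((C + p)/((2*p)))*p + 5) = -2*(((C + p)*(1/(2*p)))*p + 5) = -2*(((C + p)/(2*p))*p + 5) = -2*((C/2 + p/2) + 5) = -2*(5 + C/2 + p/2) = -10 - C - p)
U(a, l) = 45/43 (U(a, l) = (-11 + 281)*(1/258) = 270*(1/258) = 45/43)
(-137866 - 201880) + U(k(15, -12), 577) = (-137866 - 201880) + 45/43 = -339746 + 45/43 = -14609033/43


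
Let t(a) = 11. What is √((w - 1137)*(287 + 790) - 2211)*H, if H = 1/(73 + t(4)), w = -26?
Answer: I*√139418/28 ≈ 13.335*I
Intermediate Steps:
H = 1/84 (H = 1/(73 + 11) = 1/84 ≈ 0.011905)
√((w - 1137)*(287 + 790) - 2211)*H = √((-26 - 1137)*(287 + 790) - 2211)*(1/84) = √(-1163*1077 - 2211)*(1/84) = √(-1252551 - 2211)*(1/84) = √(-1254762)*(1/84) = (3*I*√139418)*(1/84) = I*√139418/28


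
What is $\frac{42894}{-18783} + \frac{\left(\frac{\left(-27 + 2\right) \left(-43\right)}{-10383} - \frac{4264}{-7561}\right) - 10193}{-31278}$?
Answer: $- \frac{5016490019893355}{2562320910570759} \approx -1.9578$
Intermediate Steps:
$\frac{42894}{-18783} + \frac{\left(\frac{\left(-27 + 2\right) \left(-43\right)}{-10383} - \frac{4264}{-7561}\right) - 10193}{-31278} = 42894 \left(- \frac{1}{18783}\right) + \left(\left(\left(-25\right) \left(-43\right) \left(- \frac{1}{10383}\right) - - \frac{4264}{7561}\right) - 10193\right) \left(- \frac{1}{31278}\right) = - \frac{4766}{2087} + \left(\left(1075 \left(- \frac{1}{10383}\right) + \frac{4264}{7561}\right) - 10193\right) \left(- \frac{1}{31278}\right) = - \frac{4766}{2087} + \left(\left(- \frac{1075}{10383} + \frac{4264}{7561}\right) - 10193\right) \left(- \frac{1}{31278}\right) = - \frac{4766}{2087} + \left(\frac{36145037}{78505863} - 10193\right) \left(- \frac{1}{31278}\right) = - \frac{4766}{2087} - - \frac{400087058261}{1227753191457} = - \frac{4766}{2087} + \frac{400087058261}{1227753191457} = - \frac{5016490019893355}{2562320910570759}$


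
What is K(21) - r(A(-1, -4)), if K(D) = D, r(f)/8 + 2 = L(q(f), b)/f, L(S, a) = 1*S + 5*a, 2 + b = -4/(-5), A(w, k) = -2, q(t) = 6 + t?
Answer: 29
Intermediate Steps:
b = -6/5 (b = -2 - 4/(-5) = -2 - 4*(-⅕) = -2 + ⅘ = -6/5 ≈ -1.2000)
L(S, a) = S + 5*a
r(f) = -8 (r(f) = -16 + 8*(((6 + f) + 5*(-6/5))/f) = -16 + 8*(((6 + f) - 6)/f) = -16 + 8*(f/f) = -16 + 8*1 = -16 + 8 = -8)
K(21) - r(A(-1, -4)) = 21 - 1*(-8) = 21 + 8 = 29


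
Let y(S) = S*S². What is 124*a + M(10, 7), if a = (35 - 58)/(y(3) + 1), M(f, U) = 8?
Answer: -657/7 ≈ -93.857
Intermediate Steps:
y(S) = S³
a = -23/28 (a = (35 - 58)/(3³ + 1) = -23/(27 + 1) = -23/28 ≈ -0.82143)
124*a + M(10, 7) = 124*(-23/28) + 8 = -713/7 + 8 = -657/7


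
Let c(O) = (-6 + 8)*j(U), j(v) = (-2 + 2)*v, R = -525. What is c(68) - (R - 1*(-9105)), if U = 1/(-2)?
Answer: -8580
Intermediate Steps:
U = -½ ≈ -0.50000
j(v) = 0 (j(v) = 0*v = 0)
c(O) = 0 (c(O) = (-6 + 8)*0 = 2*0 = 0)
c(68) - (R - 1*(-9105)) = 0 - (-525 - 1*(-9105)) = 0 - (-525 + 9105) = 0 - 1*8580 = 0 - 8580 = -8580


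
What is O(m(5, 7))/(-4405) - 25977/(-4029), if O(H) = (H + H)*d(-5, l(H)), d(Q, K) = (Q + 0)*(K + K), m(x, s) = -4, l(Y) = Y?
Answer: 7714531/1183183 ≈ 6.5201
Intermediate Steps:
d(Q, K) = 2*K*Q (d(Q, K) = Q*(2*K) = 2*K*Q)
O(H) = -20*H² (O(H) = (H + H)*(2*H*(-5)) = (2*H)*(-10*H) = -20*H²)
O(m(5, 7))/(-4405) - 25977/(-4029) = -20*(-4)²/(-4405) - 25977/(-4029) = -20*16*(-1/4405) - 25977*(-1/4029) = -320*(-1/4405) + 8659/1343 = 64/881 + 8659/1343 = 7714531/1183183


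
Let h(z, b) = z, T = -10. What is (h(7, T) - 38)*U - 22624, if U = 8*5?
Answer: -23864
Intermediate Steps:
U = 40
(h(7, T) - 38)*U - 22624 = (7 - 38)*40 - 22624 = -31*40 - 22624 = -1240 - 22624 = -23864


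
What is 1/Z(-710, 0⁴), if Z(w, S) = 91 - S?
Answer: 1/91 ≈ 0.010989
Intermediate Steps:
1/Z(-710, 0⁴) = 1/(91 - 1*0⁴) = 1/(91 - 1*0) = 1/(91 + 0) = 1/91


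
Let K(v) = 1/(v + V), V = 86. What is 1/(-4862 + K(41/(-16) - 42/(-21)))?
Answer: -1367/6646338 ≈ -0.00020568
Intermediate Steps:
K(v) = 1/(86 + v) (K(v) = 1/(v + 86) = 1/(86 + v))
1/(-4862 + K(41/(-16) - 42/(-21))) = 1/(-4862 + 1/(86 + (41/(-16) - 42/(-21)))) = 1/(-4862 + 1/(86 + (41*(-1/16) - 42*(-1/21)))) = 1/(-4862 + 1/(86 + (-41/16 + 2))) = 1/(-4862 + 1/(86 - 9/16)) = 1/(-4862 + 1/(1367/16)) = 1/(-4862 + 16/1367) = 1/(-6646338/1367) = -1367/6646338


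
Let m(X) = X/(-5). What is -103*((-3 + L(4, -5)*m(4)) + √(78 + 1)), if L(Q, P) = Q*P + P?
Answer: -1751 - 103*√79 ≈ -2666.5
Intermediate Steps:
m(X) = -X/5 (m(X) = X*(-⅕) = -X/5)
L(Q, P) = P + P*Q (L(Q, P) = P*Q + P = P + P*Q)
-103*((-3 + L(4, -5)*m(4)) + √(78 + 1)) = -103*((-3 + (-5*(1 + 4))*(-⅕*4)) + √(78 + 1)) = -103*((-3 - 5*5*(-⅘)) + √79) = -103*((-3 - 25*(-⅘)) + √79) = -103*((-3 + 20) + √79) = -103*(17 + √79) = -1751 - 103*√79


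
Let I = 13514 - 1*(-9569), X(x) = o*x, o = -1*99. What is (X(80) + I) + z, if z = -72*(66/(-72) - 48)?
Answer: 18685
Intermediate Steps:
o = -99
X(x) = -99*x
I = 23083 (I = 13514 + 9569 = 23083)
z = 3522 (z = -72*(66*(-1/72) - 48) = -72*(-11/12 - 48) = -72*(-587/12) = 3522)
(X(80) + I) + z = (-99*80 + 23083) + 3522 = (-7920 + 23083) + 3522 = 15163 + 3522 = 18685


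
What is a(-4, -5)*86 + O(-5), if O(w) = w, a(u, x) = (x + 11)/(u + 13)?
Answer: 157/3 ≈ 52.333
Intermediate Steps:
a(u, x) = (11 + x)/(13 + u)
a(-4, -5)*86 + O(-5) = ((11 - 5)/(13 - 4))*86 - 5 = (6/9)*86 - 5 = ((⅑)*6)*86 - 5 = (⅔)*86 - 5 = 172/3 - 5 = 157/3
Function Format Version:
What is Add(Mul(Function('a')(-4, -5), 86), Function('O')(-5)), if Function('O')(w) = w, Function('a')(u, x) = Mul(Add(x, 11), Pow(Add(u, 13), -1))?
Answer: Rational(157, 3) ≈ 52.333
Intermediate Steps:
Function('a')(u, x) = Mul(Pow(Add(13, u), -1), Add(11, x)) (Function('a')(u, x) = Mul(Add(11, x), Pow(Add(13, u), -1)) = Mul(Pow(Add(13, u), -1), Add(11, x)))
Add(Mul(Function('a')(-4, -5), 86), Function('O')(-5)) = Add(Mul(Mul(Pow(Add(13, -4), -1), Add(11, -5)), 86), -5) = Add(Mul(Mul(Pow(9, -1), 6), 86), -5) = Add(Mul(Mul(Rational(1, 9), 6), 86), -5) = Add(Mul(Rational(2, 3), 86), -5) = Add(Rational(172, 3), -5) = Rational(157, 3)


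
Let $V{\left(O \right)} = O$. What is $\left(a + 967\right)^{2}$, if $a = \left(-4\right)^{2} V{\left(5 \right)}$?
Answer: $1096209$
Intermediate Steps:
$a = 80$ ($a = \left(-4\right)^{2} \cdot 5 = 16 \cdot 5 = 80$)
$\left(a + 967\right)^{2} = \left(80 + 967\right)^{2} = 1047^{2} = 1096209$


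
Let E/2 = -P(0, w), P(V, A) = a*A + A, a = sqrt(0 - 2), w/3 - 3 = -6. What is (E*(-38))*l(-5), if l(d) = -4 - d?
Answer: -684 - 684*I*sqrt(2) ≈ -684.0 - 967.32*I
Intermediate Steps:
w = -9 (w = 9 + 3*(-6) = 9 - 18 = -9)
a = I*sqrt(2) (a = sqrt(-2) = I*sqrt(2) ≈ 1.4142*I)
P(V, A) = A + I*A*sqrt(2) (P(V, A) = (I*sqrt(2))*A + A = I*A*sqrt(2) + A = A + I*A*sqrt(2))
E = 18 + 18*I*sqrt(2) (E = 2*(-(-9)*(1 + I*sqrt(2))) = 2*(-(-9 - 9*I*sqrt(2))) = 2*(9 + 9*I*sqrt(2)) = 18 + 18*I*sqrt(2) ≈ 18.0 + 25.456*I)
(E*(-38))*l(-5) = ((18 + 18*I*sqrt(2))*(-38))*(-4 - 1*(-5)) = (-684 - 684*I*sqrt(2))*(-4 + 5) = (-684 - 684*I*sqrt(2))*1 = -684 - 684*I*sqrt(2)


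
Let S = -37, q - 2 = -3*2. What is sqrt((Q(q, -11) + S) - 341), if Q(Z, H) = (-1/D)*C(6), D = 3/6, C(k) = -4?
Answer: I*sqrt(370) ≈ 19.235*I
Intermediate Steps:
q = -4 (q = 2 - 3*2 = 2 - 6 = -4)
D = 1/2 (D = 3*(1/6) = 1/2 ≈ 0.50000)
Q(Z, H) = 8 (Q(Z, H) = -1/1/2*(-4) = -1*2*(-4) = -2*(-4) = 8)
sqrt((Q(q, -11) + S) - 341) = sqrt((8 - 37) - 341) = sqrt(-29 - 341) = sqrt(-370) = I*sqrt(370)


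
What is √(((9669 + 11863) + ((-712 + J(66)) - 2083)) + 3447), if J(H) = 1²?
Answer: 3*√2465 ≈ 148.95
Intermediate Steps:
J(H) = 1
√(((9669 + 11863) + ((-712 + J(66)) - 2083)) + 3447) = √(((9669 + 11863) + ((-712 + 1) - 2083)) + 3447) = √((21532 + (-711 - 2083)) + 3447) = √((21532 - 2794) + 3447) = √(18738 + 3447) = √22185 = 3*√2465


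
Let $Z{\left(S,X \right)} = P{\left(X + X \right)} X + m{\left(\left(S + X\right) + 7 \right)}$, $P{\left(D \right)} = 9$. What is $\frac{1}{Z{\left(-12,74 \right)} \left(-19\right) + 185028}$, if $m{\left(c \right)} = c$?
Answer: $\frac{1}{171063} \approx 5.8458 \cdot 10^{-6}$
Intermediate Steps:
$Z{\left(S,X \right)} = 7 + S + 10 X$ ($Z{\left(S,X \right)} = 9 X + \left(\left(S + X\right) + 7\right) = 9 X + \left(7 + S + X\right) = 7 + S + 10 X$)
$\frac{1}{Z{\left(-12,74 \right)} \left(-19\right) + 185028} = \frac{1}{\left(7 - 12 + 10 \cdot 74\right) \left(-19\right) + 185028} = \frac{1}{\left(7 - 12 + 740\right) \left(-19\right) + 185028} = \frac{1}{735 \left(-19\right) + 185028} = \frac{1}{-13965 + 185028} = \frac{1}{171063}$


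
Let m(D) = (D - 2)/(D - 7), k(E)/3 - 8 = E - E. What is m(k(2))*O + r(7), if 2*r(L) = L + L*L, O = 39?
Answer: 1334/17 ≈ 78.471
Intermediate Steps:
k(E) = 24 (k(E) = 24 + 3*(E - E) = 24 + 3*0 = 24 + 0 = 24)
r(L) = L/2 + L**2/2 (r(L) = (L + L*L)/2 = (L + L**2)/2 = L/2 + L**2/2)
m(D) = (-2 + D)/(-7 + D)
m(k(2))*O + r(7) = ((-2 + 24)/(-7 + 24))*39 + (1/2)*7*(1 + 7) = (22/17)*39 + (1/2)*7*8 = ((1/17)*22)*39 + 28 = (22/17)*39 + 28 = 858/17 + 28 = 1334/17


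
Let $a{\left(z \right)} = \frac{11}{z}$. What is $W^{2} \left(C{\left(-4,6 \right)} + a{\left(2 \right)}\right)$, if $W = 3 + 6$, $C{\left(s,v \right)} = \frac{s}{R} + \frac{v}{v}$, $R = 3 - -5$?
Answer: $486$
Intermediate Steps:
$R = 8$ ($R = 3 + 5 = 8$)
$C{\left(s,v \right)} = 1 + \frac{s}{8}$ ($C{\left(s,v \right)} = \frac{s}{8} + \frac{v}{v} = s \frac{1}{8} + 1 = \frac{s}{8} + 1 = 1 + \frac{s}{8}$)
$W = 9$
$W^{2} \left(C{\left(-4,6 \right)} + a{\left(2 \right)}\right) = 9^{2} \left(\left(1 + \frac{1}{8} \left(-4\right)\right) + \frac{11}{2}\right) = 81 \left(\left(1 - \frac{1}{2}\right) + 11 \cdot \frac{1}{2}\right) = 81 \left(\frac{1}{2} + \frac{11}{2}\right) = 81 \cdot 6 = 486$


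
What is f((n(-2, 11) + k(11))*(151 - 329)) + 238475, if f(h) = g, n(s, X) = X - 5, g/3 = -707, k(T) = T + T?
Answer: 236354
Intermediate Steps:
k(T) = 2*T
g = -2121 (g = 3*(-707) = -2121)
n(s, X) = -5 + X
f(h) = -2121
f((n(-2, 11) + k(11))*(151 - 329)) + 238475 = -2121 + 238475 = 236354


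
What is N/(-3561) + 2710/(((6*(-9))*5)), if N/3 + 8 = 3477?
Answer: -415340/32049 ≈ -12.960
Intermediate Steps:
N = 10407 (N = -24 + 3*3477 = -24 + 10431 = 10407)
N/(-3561) + 2710/(((6*(-9))*5)) = 10407/(-3561) + 2710/(((6*(-9))*5)) = 10407*(-1/3561) + 2710/((-54*5)) = -3469/1187 + 2710/(-270) = -3469/1187 + 2710*(-1/270) = -3469/1187 - 271/27 = -415340/32049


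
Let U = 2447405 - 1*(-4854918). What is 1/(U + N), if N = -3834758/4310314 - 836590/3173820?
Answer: 684008038974/4994846846344875361 ≈ 1.3694e-7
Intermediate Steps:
N = -788839861241/684008038974 (N = -3834758*1/4310314 - 836590*1/3173820 = -1917379/2155157 - 83659/317382 = -788839861241/684008038974 ≈ -1.1533)
U = 7302323 (U = 2447405 + 4854918 = 7302323)
1/(U + N) = 1/(7302323 - 788839861241/684008038974) = 1/(4994846846344875361/684008038974) = 684008038974/4994846846344875361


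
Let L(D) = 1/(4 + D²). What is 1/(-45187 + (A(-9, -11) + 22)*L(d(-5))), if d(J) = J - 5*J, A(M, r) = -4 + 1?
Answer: -404/18255529 ≈ -2.2130e-5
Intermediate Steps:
A(M, r) = -3
d(J) = -4*J
1/(-45187 + (A(-9, -11) + 22)*L(d(-5))) = 1/(-45187 + (-3 + 22)/(4 + (-4*(-5))²)) = 1/(-45187 + 19/(4 + 20²)) = 1/(-45187 + 19/(4 + 400)) = 1/(-45187 + 19/404) = 1/(-18255529/404) = -404/18255529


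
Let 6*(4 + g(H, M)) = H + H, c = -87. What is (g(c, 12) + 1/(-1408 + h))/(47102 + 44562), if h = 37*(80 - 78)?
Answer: -44023/122279776 ≈ -0.00036002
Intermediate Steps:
g(H, M) = -4 + H/3 (g(H, M) = -4 + (H + H)/6 = -4 + (2*H)/6 = -4 + H/3)
h = 74 (h = 37*2 = 74)
(g(c, 12) + 1/(-1408 + h))/(47102 + 44562) = ((-4 + (⅓)*(-87)) + 1/(-1408 + 74))/(47102 + 44562) = ((-4 - 29) + 1/(-1334))/91664 = (-33 - 1/1334)*(1/91664) = -44023/1334*1/91664 = -44023/122279776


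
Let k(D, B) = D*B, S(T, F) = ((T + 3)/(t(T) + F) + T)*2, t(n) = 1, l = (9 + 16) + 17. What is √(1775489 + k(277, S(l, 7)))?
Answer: √7207493/2 ≈ 1342.3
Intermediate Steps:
l = 42 (l = 25 + 17 = 42)
S(T, F) = 2*T + 2*(3 + T)/(1 + F) (S(T, F) = ((T + 3)/(1 + F) + T)*2 = ((3 + T)/(1 + F) + T)*2 = (T + (3 + T)/(1 + F))*2 = 2*T + 2*(3 + T)/(1 + F))
k(D, B) = B*D
√(1775489 + k(277, S(l, 7))) = √(1775489 + (2*(3 + 2*42 + 7*42)/(1 + 7))*277) = √(1775489 + (2*(3 + 84 + 294)/8)*277) = √(1775489 + (2*(⅛)*381)*277) = √(1775489 + (381/4)*277) = √(1775489 + 105537/4) = √(7207493/4) = √7207493/2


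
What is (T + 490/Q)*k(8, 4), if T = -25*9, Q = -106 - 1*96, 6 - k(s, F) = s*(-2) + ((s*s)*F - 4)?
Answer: 5283100/101 ≈ 52308.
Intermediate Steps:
k(s, F) = 10 + 2*s - F*s² (k(s, F) = 6 - (s*(-2) + ((s*s)*F - 4)) = 6 - (-2*s + (s²*F - 4)) = 6 - (-2*s + (F*s² - 4)) = 6 - (-2*s + (-4 + F*s²)) = 6 - (-4 - 2*s + F*s²) = 6 + (4 + 2*s - F*s²) = 10 + 2*s - F*s²)
Q = -202 (Q = -106 - 96 = -202)
T = -225
(T + 490/Q)*k(8, 4) = (-225 + 490/(-202))*(10 + 2*8 - 1*4*8²) = (-225 + 490*(-1/202))*(10 + 16 - 1*4*64) = (-225 - 245/101)*(10 + 16 - 256) = -22970/101*(-230) = 5283100/101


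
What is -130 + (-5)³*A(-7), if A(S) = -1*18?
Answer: 2120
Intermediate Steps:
A(S) = -18
-130 + (-5)³*A(-7) = -130 + (-5)³*(-18) = -130 - 125*(-18) = -130 + 2250 = 2120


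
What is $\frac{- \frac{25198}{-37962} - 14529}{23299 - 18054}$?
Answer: $- \frac{55152470}{19911069} \approx -2.7699$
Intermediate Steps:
$\frac{- \frac{25198}{-37962} - 14529}{23299 - 18054} = \frac{\left(-25198\right) \left(- \frac{1}{37962}\right) - 14529}{5245} = \left(\frac{12599}{18981} - 14529\right) \frac{1}{5245} = \left(- \frac{275762350}{18981}\right) \frac{1}{5245} = - \frac{55152470}{19911069}$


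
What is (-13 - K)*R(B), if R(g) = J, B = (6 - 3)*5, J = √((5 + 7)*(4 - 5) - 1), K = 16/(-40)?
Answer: -63*I*√13/5 ≈ -45.43*I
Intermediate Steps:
K = -⅖ (K = 16*(-1/40) = -⅖ ≈ -0.40000)
J = I*√13 (J = √(12*(-1) - 1) = √(-12 - 1) = √(-13) = I*√13 ≈ 3.6056*I)
B = 15 (B = 3*5 = 15)
R(g) = I*√13
(-13 - K)*R(B) = (-13 - 1*(-⅖))*(I*√13) = (-13 + ⅖)*(I*√13) = -63*I*√13/5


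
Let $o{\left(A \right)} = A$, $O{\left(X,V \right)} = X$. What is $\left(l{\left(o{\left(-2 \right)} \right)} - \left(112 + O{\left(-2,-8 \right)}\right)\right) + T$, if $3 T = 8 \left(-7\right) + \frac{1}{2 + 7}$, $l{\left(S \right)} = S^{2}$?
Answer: $- \frac{3365}{27} \approx -124.63$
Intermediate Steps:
$T = - \frac{503}{27}$ ($T = \frac{8 \left(-7\right) + \frac{1}{2 + 7}}{3} = \frac{-56 + \frac{1}{9}}{3} = \frac{1}{3} \left(- \frac{503}{9}\right) = - \frac{503}{27} \approx -18.63$)
$\left(l{\left(o{\left(-2 \right)} \right)} - \left(112 + O{\left(-2,-8 \right)}\right)\right) + T = \left(\left(-2\right)^{2} - 110\right) - \frac{503}{27} = \left(4 + \left(-112 + 2\right)\right) - \frac{503}{27} = \left(4 - 110\right) - \frac{503}{27} = -106 - \frac{503}{27} = - \frac{3365}{27}$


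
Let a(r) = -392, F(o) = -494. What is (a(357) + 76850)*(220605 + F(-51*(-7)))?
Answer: 16829246838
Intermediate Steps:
(a(357) + 76850)*(220605 + F(-51*(-7))) = (-392 + 76850)*(220605 - 494) = 76458*220111 = 16829246838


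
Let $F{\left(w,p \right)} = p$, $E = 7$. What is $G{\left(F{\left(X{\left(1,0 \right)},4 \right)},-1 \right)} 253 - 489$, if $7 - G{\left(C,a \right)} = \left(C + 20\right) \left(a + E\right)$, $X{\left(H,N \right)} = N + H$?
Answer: $-35150$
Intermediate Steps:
$X{\left(H,N \right)} = H + N$
$G{\left(C,a \right)} = 7 - \left(7 + a\right) \left(20 + C\right)$ ($G{\left(C,a \right)} = 7 - \left(C + 20\right) \left(a + 7\right) = 7 - \left(20 + C\right) \left(7 + a\right) = 7 - \left(7 + a\right) \left(20 + C\right)$)
$G{\left(F{\left(X{\left(1,0 \right)},4 \right)},-1 \right)} 253 - 489 = \left(-133 - -20 - 28 - 4 \left(-1\right)\right) 253 - 489 = \left(-133 + 20 - 28 + 4\right) 253 - 489 = \left(-137\right) 253 - 489 = -34661 - 489 = -35150$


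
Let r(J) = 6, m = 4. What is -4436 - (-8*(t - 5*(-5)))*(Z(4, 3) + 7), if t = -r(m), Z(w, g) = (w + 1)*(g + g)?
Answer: 1188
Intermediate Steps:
Z(w, g) = 2*g*(1 + w) (Z(w, g) = (1 + w)*(2*g) = 2*g*(1 + w))
t = -6 (t = -1*6 = -6)
-4436 - (-8*(t - 5*(-5)))*(Z(4, 3) + 7) = -4436 - (-8*(-6 - 5*(-5)))*(2*3*(1 + 4) + 7) = -4436 - (-8*(-6 + 25))*(2*3*5 + 7) = -4436 - (-8*19)*(30 + 7) = -4436 - (-152)*37 = -4436 - 1*(-5624) = -4436 + 5624 = 1188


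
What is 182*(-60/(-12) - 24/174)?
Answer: 25662/29 ≈ 884.90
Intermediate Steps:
182*(-60/(-12) - 24/174) = 182*(-60*(-1/12) - 24*1/174) = 182*(5 - 4/29) = 182*(141/29) = 25662/29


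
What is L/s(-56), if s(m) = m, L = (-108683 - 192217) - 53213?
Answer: 354113/56 ≈ 6323.4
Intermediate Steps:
L = -354113 (L = -300900 - 53213 = -354113)
L/s(-56) = -354113/(-56) = -354113*(-1/56) = 354113/56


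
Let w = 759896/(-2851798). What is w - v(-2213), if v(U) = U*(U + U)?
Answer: -13966307499410/1425899 ≈ -9.7947e+6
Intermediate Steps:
v(U) = 2*U**2 (v(U) = U*(2*U) = 2*U**2)
w = -379948/1425899 (w = 759896*(-1/2851798) = -379948/1425899 ≈ -0.26646)
w - v(-2213) = -379948/1425899 - 2*(-2213)**2 = -379948/1425899 - 2*4897369 = -379948/1425899 - 1*9794738 = -379948/1425899 - 9794738 = -13966307499410/1425899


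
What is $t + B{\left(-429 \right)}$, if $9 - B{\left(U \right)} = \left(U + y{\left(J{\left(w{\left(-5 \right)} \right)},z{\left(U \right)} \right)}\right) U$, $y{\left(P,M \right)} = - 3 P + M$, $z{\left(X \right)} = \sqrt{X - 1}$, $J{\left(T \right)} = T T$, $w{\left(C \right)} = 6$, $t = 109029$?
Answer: $-121335 + 429 i \sqrt{430} \approx -1.2134 \cdot 10^{5} + 8895.9 i$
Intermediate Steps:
$J{\left(T \right)} = T^{2}$
$z{\left(X \right)} = \sqrt{-1 + X}$
$y{\left(P,M \right)} = M - 3 P$
$B{\left(U \right)} = 9 - U \left(-108 + U + \sqrt{-1 + U}\right)$ ($B{\left(U \right)} = 9 - \left(U + \left(\sqrt{-1 + U} - 3 \cdot 6^{2}\right)\right) U = 9 - \left(U + \left(\sqrt{-1 + U} - 108\right)\right) U = 9 - \left(U + \left(-108 + \sqrt{-1 + U}\right)\right) U = 9 - \left(-108 + U + \sqrt{-1 + U}\right) U = 9 - U \left(-108 + U + \sqrt{-1 + U}\right)$)
$t + B{\left(-429 \right)} = 109029 - \left(184032 - 429 \left(-108 + \sqrt{-1 - 429}\right)\right) = 109029 - \left(184032 - 429 \left(-108 + \sqrt{-430}\right)\right) = 109029 - \left(184032 - 429 \left(-108 + i \sqrt{430}\right)\right) = 109029 - \left(230364 - 429 i \sqrt{430}\right) = -121335 + 429 i \sqrt{430}$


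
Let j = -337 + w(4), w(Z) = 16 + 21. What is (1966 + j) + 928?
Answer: 2594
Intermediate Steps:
w(Z) = 37
j = -300 (j = -337 + 37 = -300)
(1966 + j) + 928 = (1966 - 300) + 928 = 1666 + 928 = 2594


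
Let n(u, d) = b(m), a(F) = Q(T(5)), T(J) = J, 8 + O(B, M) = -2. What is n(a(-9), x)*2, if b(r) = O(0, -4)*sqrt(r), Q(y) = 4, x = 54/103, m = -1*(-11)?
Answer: -20*sqrt(11) ≈ -66.333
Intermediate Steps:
m = 11
x = 54/103 (x = 54*(1/103) = 54/103 ≈ 0.52427)
O(B, M) = -10 (O(B, M) = -8 - 2 = -10)
a(F) = 4
b(r) = -10*sqrt(r)
n(u, d) = -10*sqrt(11)
n(a(-9), x)*2 = -10*sqrt(11)*2 = -20*sqrt(11)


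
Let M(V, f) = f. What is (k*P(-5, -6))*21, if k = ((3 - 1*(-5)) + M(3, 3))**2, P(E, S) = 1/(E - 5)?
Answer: -2541/10 ≈ -254.10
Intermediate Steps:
P(E, S) = 1/(-5 + E)
k = 121 (k = ((3 - 1*(-5)) + 3)**2 = ((3 + 5) + 3)**2 = (8 + 3)**2 = 11**2 = 121)
(k*P(-5, -6))*21 = (121/(-5 - 5))*21 = (121/(-10))*21 = (121*(-1/10))*21 = -121/10*21 = -2541/10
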